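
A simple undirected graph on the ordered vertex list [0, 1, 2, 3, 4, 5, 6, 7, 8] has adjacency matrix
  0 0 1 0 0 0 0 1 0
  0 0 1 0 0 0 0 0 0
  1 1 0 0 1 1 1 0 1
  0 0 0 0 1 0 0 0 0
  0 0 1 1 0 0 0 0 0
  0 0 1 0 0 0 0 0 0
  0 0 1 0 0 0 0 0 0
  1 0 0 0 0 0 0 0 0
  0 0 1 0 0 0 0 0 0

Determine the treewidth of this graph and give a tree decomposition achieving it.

The largest bag has 2 vertices, giving width 1; this decomposition certifies tw(G) ≤ 1. G has an edge, so its treewidth is at least 1. Hence tw(G) = 1 exactly.

Treewidth 1.
Bags: B1 = {2, 4}  B2 = {2, 5}  B3 = {2, 6}  B4 = {1, 2}  B5 = {0, 2}  B6 = {2, 8}  B7 = {3, 4}  B8 = {0, 7}
Tree: B1–B2, B2–B3, B3–B4, B4–B5, B1–B6, B1–B7, B5–B8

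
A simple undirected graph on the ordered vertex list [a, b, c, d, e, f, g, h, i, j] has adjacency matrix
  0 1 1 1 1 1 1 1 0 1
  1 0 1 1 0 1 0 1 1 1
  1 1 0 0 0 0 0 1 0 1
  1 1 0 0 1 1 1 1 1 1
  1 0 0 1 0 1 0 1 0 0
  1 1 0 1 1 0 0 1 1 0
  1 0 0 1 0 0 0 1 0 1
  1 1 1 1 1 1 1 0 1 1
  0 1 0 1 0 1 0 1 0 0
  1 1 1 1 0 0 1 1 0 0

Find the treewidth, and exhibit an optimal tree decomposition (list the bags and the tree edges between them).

Treewidth 4.
Bags: B1 = {a, b, d, h, j}  B2 = {a, b, d, f, h}  B3 = {a, d, g, h, j}  B4 = {a, b, c, h, j}  B5 = {b, d, f, h, i}  B6 = {a, d, e, f, h}
Tree: B1–B2, B1–B3, B1–B4, B2–B5, B2–B6

Each bag holds 5 vertices, so the decomposition has width 4, which upper-bounds the treewidth. On the other hand G contains the 5-clique {a, d, g, h, j}. A clique must lie in a single bag of any decomposition, so no decomposition can have width below 4. Hence tw(G) = 4 exactly.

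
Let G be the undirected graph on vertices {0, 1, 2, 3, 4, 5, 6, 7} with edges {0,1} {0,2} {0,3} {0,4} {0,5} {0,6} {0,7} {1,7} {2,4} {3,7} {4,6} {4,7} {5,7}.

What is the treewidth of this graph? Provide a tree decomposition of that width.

Treewidth 2.
One optimal decomposition is:
Bags: B1 = {0, 4, 6}  B2 = {0, 2, 4}  B3 = {0, 4, 7}  B4 = {0, 5, 7}  B5 = {0, 3, 7}  B6 = {0, 1, 7}
Tree: B1–B2, B1–B3, B3–B4, B4–B5, B4–B6

Every bag has size at most 3, so the width is 3 − 1 = 2 and tw(G) ≤ 2. On the other hand G contains the 3-clique {0, 2, 4}. A clique must lie in a single bag of any decomposition, so no decomposition can have width below 2. Hence tw(G) = 2 exactly.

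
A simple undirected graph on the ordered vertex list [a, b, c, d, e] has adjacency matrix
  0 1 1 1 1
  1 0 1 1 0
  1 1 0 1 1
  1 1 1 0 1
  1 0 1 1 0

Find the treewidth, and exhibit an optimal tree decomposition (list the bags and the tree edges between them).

Treewidth 3.
Bags: B1 = {a, c, d, e}  B2 = {a, b, c, d}
Tree: B1–B2

Each bag holds 4 vertices, so the decomposition has width 3, which upper-bounds the treewidth. Conversely, {a, c, d, e} is a clique of size 4, and the vertices of any clique must share a bag in every tree decomposition; so some bag has ≥ 4 vertices and tw(G) ≥ 3. The upper and lower bounds meet at 3, so that is the treewidth.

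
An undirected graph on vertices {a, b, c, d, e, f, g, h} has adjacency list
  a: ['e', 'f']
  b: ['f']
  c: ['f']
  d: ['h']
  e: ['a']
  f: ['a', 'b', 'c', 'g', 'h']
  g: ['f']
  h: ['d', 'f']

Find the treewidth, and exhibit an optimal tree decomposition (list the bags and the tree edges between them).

Each bag holds 2 vertices, so the decomposition has width 1, which upper-bounds the treewidth. G has an edge, so its treewidth is at least 1. Combining the bounds, tw(G) = 1.

Treewidth 1.
One such decomposition:
Bags: B1 = {a, f}  B2 = {f, h}  B3 = {b, f}  B4 = {c, f}  B5 = {a, e}  B6 = {f, g}  B7 = {d, h}
Tree: B1–B2, B2–B3, B3–B4, B1–B5, B4–B6, B2–B7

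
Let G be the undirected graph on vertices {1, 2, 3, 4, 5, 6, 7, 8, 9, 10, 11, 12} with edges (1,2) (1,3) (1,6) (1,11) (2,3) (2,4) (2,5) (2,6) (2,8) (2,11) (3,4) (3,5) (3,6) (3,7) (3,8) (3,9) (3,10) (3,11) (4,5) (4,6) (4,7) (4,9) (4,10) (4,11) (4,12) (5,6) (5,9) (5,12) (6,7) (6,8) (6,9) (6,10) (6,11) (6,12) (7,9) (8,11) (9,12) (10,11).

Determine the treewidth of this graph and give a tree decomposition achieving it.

Every bag has size at most 5, so the width is 5 − 1 = 4 and tw(G) ≤ 4. On the other hand G contains the 5-clique {2, 3, 6, 8, 11}. A clique must lie in a single bag of any decomposition, so no decomposition can have width below 4. Therefore the treewidth is 4.

Treewidth 4.
Bags: B1 = {1, 2, 3, 6, 11}  B2 = {2, 3, 4, 6, 11}  B3 = {2, 3, 6, 8, 11}  B4 = {2, 3, 4, 5, 6}  B5 = {3, 4, 5, 6, 9}  B6 = {4, 5, 6, 9, 12}  B7 = {3, 4, 6, 10, 11}  B8 = {3, 4, 6, 7, 9}
Tree: B1–B2, B2–B3, B2–B4, B4–B5, B5–B6, B2–B7, B5–B8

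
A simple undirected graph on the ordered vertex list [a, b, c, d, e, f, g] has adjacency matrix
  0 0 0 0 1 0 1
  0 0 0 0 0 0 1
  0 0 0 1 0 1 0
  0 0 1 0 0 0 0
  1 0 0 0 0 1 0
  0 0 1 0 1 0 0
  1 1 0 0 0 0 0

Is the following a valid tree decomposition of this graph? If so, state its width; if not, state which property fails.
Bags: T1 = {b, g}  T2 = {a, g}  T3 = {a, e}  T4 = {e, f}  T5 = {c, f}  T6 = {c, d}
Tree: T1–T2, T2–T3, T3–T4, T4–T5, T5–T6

Yes; width 1.

Every vertex of G appears in some bag (union = {a, b, c, d, e, f, g}); every edge is covered by a bag; and for each vertex v the set of bags containing v is connected in the bag tree. The decomposition is therefore valid. The largest bag has 2 vertices, so the width is 1.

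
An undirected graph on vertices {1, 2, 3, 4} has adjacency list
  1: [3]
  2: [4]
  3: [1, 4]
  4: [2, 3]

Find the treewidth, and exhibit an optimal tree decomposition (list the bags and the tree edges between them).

Each bag holds 2 vertices, so the decomposition has width 1, which upper-bounds the treewidth. G has an edge, so its treewidth is at least 1. The upper and lower bounds meet at 1, so that is the treewidth.

Treewidth 1.
Bags: B1 = {3, 4}  B2 = {2, 4}  B3 = {1, 3}
Tree: B1–B2, B1–B3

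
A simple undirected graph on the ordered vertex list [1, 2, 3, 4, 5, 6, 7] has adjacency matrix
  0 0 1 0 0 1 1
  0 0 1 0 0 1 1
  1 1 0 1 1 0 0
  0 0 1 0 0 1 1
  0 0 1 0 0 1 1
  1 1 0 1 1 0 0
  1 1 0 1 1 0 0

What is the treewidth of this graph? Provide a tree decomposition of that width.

Every bag has size at most 4, so the width is 4 − 1 = 3 and tw(G) ≤ 3. For the lower bound: the 4 vertex sets {1,3}, {5,7}, {6}, {2} are disjoint, each induces a connected subgraph, and every pair is joined by at least one edge of G. Contracting each set to a single vertex therefore yields K_{4} as a minor, and since treewidth is minor-monotone, tw(G) ≥ tw(K_{4}) = 3. Therefore the treewidth is 3.

Treewidth 3.
Bags: B1 = {1, 3, 6, 7}  B2 = {3, 5, 6, 7}  B3 = {2, 3, 6, 7}  B4 = {3, 4, 6, 7}
Tree: B1–B2, B2–B3, B3–B4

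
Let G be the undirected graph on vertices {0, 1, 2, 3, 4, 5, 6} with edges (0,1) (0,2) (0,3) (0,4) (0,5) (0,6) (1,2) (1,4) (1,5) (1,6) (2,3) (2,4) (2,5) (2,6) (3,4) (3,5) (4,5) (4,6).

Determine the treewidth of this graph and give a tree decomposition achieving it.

Treewidth 4.
Bags: B1 = {0, 1, 2, 4, 6}  B2 = {0, 1, 2, 4, 5}  B3 = {0, 2, 3, 4, 5}
Tree: B1–B2, B2–B3

The largest bag has 5 vertices, giving width 4; this decomposition certifies tw(G) ≤ 4. On the other hand G contains the 5-clique {0, 1, 2, 4, 5}. A clique must lie in a single bag of any decomposition, so no decomposition can have width below 4. The upper and lower bounds meet at 4, so that is the treewidth.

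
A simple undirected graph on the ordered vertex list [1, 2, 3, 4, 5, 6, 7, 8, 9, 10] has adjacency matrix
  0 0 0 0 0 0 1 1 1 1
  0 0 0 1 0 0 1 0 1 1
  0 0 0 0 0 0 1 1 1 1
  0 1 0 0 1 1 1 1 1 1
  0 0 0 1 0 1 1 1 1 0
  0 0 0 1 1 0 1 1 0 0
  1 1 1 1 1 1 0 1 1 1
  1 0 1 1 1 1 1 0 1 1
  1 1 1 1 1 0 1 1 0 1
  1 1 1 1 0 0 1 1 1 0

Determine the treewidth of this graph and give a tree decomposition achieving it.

The largest bag has 5 vertices, giving width 4; this decomposition certifies tw(G) ≤ 4. On the other hand G contains the 5-clique {1, 7, 8, 9, 10}. A clique must lie in a single bag of any decomposition, so no decomposition can have width below 4. Therefore the treewidth is 4.

Treewidth 4.
One optimal decomposition is:
Bags: B1 = {4, 5, 7, 8, 9}  B2 = {4, 7, 8, 9, 10}  B3 = {2, 4, 7, 9, 10}  B4 = {4, 5, 6, 7, 8}  B5 = {1, 7, 8, 9, 10}  B6 = {3, 7, 8, 9, 10}
Tree: B1–B2, B2–B3, B1–B4, B2–B5, B2–B6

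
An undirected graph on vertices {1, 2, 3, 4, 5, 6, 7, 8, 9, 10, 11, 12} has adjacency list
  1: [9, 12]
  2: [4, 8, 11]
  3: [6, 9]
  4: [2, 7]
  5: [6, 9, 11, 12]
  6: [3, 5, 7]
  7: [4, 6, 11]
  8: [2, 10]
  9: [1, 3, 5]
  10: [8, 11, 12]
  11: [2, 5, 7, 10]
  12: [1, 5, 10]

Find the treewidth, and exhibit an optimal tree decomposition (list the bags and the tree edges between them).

Treewidth 3.
One optimal decomposition is:
Bags: B1 = {1, 3, 6, 9}  B2 = {1, 5, 6, 9}  B3 = {1, 5, 6, 12}  B4 = {5, 6, 7, 12}  B5 = {5, 7, 11, 12}  B6 = {7, 10, 11, 12}  B7 = {4, 7, 10, 11}  B8 = {2, 4, 10, 11}  B9 = {2, 4, 8, 10}
Tree: B1–B2, B2–B3, B3–B4, B4–B5, B5–B6, B6–B7, B7–B8, B8–B9

The largest bag has 4 vertices, giving width 3; this decomposition certifies tw(G) ≤ 3. For the lower bound: the 4 vertex sets {1,3,9}, {6}, {5}, {7,10,11,12} are disjoint, each induces a connected subgraph, and every pair is joined by at least one edge of G. Contracting each set to a single vertex therefore yields K_{4} as a minor, and since treewidth is minor-monotone, tw(G) ≥ tw(K_{4}) = 3. The upper and lower bounds meet at 3, so that is the treewidth.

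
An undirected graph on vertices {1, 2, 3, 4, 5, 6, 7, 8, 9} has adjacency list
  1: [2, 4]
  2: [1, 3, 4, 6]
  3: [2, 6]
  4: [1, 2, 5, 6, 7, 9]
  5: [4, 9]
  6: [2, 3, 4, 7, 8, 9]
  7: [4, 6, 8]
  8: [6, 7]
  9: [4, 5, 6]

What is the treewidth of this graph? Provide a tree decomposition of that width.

Treewidth 2.
Bags: B1 = {4, 6, 7}  B2 = {2, 4, 6}  B3 = {1, 2, 4}  B4 = {4, 6, 9}  B5 = {2, 3, 6}  B6 = {4, 5, 9}  B7 = {6, 7, 8}
Tree: B1–B2, B2–B3, B2–B4, B2–B5, B4–B6, B1–B7

Every bag has size at most 3, so the width is 3 − 1 = 2 and tw(G) ≤ 2. Conversely, {6, 7, 8} is a clique of size 3, and the vertices of any clique must share a bag in every tree decomposition; so some bag has ≥ 3 vertices and tw(G) ≥ 2. Therefore the treewidth is 2.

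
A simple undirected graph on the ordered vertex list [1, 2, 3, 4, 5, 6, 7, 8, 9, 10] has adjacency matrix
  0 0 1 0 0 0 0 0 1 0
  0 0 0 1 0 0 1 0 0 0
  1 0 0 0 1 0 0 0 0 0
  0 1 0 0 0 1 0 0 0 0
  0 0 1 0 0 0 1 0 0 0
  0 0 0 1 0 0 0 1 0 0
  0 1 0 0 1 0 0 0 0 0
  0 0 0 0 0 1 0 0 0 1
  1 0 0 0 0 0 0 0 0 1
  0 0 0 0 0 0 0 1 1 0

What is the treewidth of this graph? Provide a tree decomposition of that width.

Treewidth 2.
One such decomposition:
Bags: B1 = {8, 9, 10}  B2 = {1, 8, 9}  B3 = {1, 3, 8}  B4 = {3, 5, 8}  B5 = {5, 7, 8}  B6 = {2, 7, 8}  B7 = {2, 4, 8}  B8 = {4, 6, 8}
Tree: B1–B2, B2–B3, B3–B4, B4–B5, B5–B6, B6–B7, B7–B8

Each bag holds 3 vertices, so the decomposition has width 2, which upper-bounds the treewidth. The edges 8–10–9–1–3–5–7–2–4–6–8 form a cycle, so G is not a tree and its treewidth is at least 2. Therefore the treewidth is 2.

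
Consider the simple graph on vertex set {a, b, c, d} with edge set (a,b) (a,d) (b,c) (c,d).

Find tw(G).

2

A width-2 tree decomposition is:
Bags: B1 = {a, b, c}  B2 = {a, c, d}
Tree: B1–B2
Every bag has size at most 3, so the width is 3 − 1 = 2 and tw(G) ≤ 2. Since a–b–c–d–a is a cycle in G, G is not acyclic. Forests are exactly the graphs of treewidth ≤ 1, so tw(G) ≥ 2. Combining the bounds, tw(G) = 2.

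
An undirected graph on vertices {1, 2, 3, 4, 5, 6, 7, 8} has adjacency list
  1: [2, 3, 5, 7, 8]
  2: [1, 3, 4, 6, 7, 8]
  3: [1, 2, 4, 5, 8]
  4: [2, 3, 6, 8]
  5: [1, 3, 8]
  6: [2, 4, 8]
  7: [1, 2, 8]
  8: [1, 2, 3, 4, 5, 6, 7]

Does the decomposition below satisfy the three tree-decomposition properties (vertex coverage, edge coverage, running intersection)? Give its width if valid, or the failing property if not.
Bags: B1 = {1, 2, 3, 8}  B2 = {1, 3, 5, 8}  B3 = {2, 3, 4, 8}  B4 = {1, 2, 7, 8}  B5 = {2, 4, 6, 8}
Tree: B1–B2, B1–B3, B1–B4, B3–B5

Every vertex of G appears in some bag (union = {1, 2, 3, 4, 5, 6, 7, 8}); every edge is covered by a bag; and for each vertex v the set of bags containing v is connected in the bag tree. The decomposition is therefore valid. The largest bag has 4 vertices, so the width is 3.

Yes; width 3.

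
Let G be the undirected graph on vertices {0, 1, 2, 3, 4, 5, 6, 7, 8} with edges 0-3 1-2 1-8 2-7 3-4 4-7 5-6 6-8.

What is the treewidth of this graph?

A width-1 tree decomposition is:
Bags: B1 = {0, 3}  B2 = {3, 4}  B3 = {4, 7}  B4 = {2, 7}  B5 = {1, 2}  B6 = {1, 8}  B7 = {6, 8}  B8 = {5, 6}
Tree: B1–B2, B2–B3, B3–B4, B4–B5, B5–B6, B6–B7, B7–B8
Every bag has size at most 2, so the width is 2 − 1 = 1 and tw(G) ≤ 1. Any graph with an edge has treewidth ≥ 1, and G has the edge 0–3. Hence tw(G) = 1 exactly.

1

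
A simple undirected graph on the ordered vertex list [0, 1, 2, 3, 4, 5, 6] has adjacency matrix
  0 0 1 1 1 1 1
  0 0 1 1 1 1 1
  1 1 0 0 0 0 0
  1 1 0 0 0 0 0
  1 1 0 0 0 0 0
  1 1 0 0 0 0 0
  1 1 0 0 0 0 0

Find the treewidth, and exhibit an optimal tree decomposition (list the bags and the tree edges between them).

Treewidth 2.
One optimal decomposition is:
Bags: B1 = {0, 1, 5}  B2 = {0, 1, 4}  B3 = {0, 1, 6}  B4 = {0, 1, 2}  B5 = {0, 1, 3}
Tree: B1–B2, B2–B3, B3–B4, B4–B5

Each bag holds 3 vertices, so the decomposition has width 2, which upper-bounds the treewidth. Since 0–5–1–4–0 is a cycle in G, G is not acyclic. Forests are exactly the graphs of treewidth ≤ 1, so tw(G) ≥ 2. Combining the bounds, tw(G) = 2.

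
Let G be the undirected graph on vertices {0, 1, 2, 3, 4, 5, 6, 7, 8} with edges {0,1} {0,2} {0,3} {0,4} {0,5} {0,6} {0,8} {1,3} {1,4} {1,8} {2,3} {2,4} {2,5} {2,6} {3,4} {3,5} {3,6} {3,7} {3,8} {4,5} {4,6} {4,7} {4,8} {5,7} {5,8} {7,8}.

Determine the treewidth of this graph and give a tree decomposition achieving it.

The largest bag has 5 vertices, giving width 4; this decomposition certifies tw(G) ≤ 4. Conversely, {0, 1, 3, 4, 8} is a clique of size 5, and the vertices of any clique must share a bag in every tree decomposition; so some bag has ≥ 5 vertices and tw(G) ≥ 4. Combining the bounds, tw(G) = 4.

Treewidth 4.
One such decomposition:
Bags: B1 = {0, 1, 3, 4, 8}  B2 = {0, 3, 4, 5, 8}  B3 = {3, 4, 5, 7, 8}  B4 = {0, 2, 3, 4, 5}  B5 = {0, 2, 3, 4, 6}
Tree: B1–B2, B2–B3, B2–B4, B4–B5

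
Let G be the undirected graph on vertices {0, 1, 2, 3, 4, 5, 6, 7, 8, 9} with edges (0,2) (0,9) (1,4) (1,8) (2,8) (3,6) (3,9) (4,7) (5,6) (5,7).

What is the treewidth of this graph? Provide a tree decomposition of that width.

Treewidth 2.
Bags: B1 = {5, 6, 7}  B2 = {3, 6, 7}  B3 = {3, 7, 9}  B4 = {0, 7, 9}  B5 = {0, 2, 7}  B6 = {2, 7, 8}  B7 = {1, 7, 8}  B8 = {1, 4, 7}
Tree: B1–B2, B2–B3, B3–B4, B4–B5, B5–B6, B6–B7, B7–B8

Each bag holds 3 vertices, so the decomposition has width 2, which upper-bounds the treewidth. For the lower bound, G contains the cycle 7–5–6–3–9–0–2–8–1–4–7, so G is not a forest; only forests have treewidth ≤ 1, hence tw(G) ≥ 2. The upper and lower bounds meet at 2, so that is the treewidth.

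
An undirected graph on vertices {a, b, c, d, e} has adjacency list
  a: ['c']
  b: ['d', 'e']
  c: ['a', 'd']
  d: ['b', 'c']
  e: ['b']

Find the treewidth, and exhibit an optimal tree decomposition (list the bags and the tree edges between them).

Every bag has size at most 2, so the width is 2 − 1 = 1 and tw(G) ≤ 1. Since G has at least one edge (e.g. b–e), it is not an edgeless graph, so tw(G) ≥ 1. Hence tw(G) = 1 exactly.

Treewidth 1.
Bags: B1 = {b, e}  B2 = {b, d}  B3 = {c, d}  B4 = {a, c}
Tree: B1–B2, B2–B3, B3–B4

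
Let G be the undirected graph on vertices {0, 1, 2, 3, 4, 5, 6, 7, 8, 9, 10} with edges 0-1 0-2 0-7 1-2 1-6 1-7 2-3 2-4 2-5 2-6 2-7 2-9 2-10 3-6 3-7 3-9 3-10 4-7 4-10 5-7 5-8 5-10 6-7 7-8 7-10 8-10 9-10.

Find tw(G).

3

A width-3 tree decomposition is:
Bags: B1 = {2, 3, 7, 10}  B2 = {2, 4, 7, 10}  B3 = {2, 3, 6, 7}  B4 = {1, 2, 6, 7}  B5 = {2, 5, 7, 10}  B6 = {2, 3, 9, 10}  B7 = {0, 1, 2, 7}  B8 = {5, 7, 8, 10}
Tree: B1–B2, B1–B3, B3–B4, B1–B5, B1–B6, B4–B7, B5–B8
The largest bag has 4 vertices, giving width 3; this decomposition certifies tw(G) ≤ 3. On the other hand G contains the 4-clique {5, 7, 8, 10}. A clique must lie in a single bag of any decomposition, so no decomposition can have width below 3. Hence tw(G) = 3 exactly.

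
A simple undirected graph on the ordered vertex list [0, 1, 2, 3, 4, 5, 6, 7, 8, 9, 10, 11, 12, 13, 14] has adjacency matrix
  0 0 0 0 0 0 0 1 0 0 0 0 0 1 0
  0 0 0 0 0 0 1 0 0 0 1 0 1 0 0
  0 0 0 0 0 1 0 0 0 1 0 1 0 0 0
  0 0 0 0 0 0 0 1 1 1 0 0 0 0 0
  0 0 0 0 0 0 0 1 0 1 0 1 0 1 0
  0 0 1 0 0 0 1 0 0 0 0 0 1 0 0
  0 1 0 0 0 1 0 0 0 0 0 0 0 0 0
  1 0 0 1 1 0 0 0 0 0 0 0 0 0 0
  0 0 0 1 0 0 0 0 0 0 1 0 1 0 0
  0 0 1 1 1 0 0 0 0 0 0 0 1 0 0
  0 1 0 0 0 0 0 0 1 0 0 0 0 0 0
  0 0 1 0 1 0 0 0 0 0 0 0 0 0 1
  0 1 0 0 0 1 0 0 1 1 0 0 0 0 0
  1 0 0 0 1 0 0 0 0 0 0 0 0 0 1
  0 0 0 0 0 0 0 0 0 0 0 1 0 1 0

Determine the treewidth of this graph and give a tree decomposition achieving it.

The largest bag has 4 vertices, giving width 3; this decomposition certifies tw(G) ≤ 3. For the lower bound: the 4 vertex sets {0,13,14}, {7}, {4}, {2,3,9,11} are disjoint, each induces a connected subgraph, and every pair is joined by at least one edge of G. Contracting each set to a single vertex therefore yields K_{4} as a minor, and since treewidth is minor-monotone, tw(G) ≥ tw(K_{4}) = 3. Therefore the treewidth is 3.

Treewidth 3.
One such decomposition:
Bags: B1 = {0, 7, 13, 14}  B2 = {4, 7, 13, 14}  B3 = {4, 7, 11, 14}  B4 = {3, 4, 7, 11}  B5 = {3, 4, 9, 11}  B6 = {2, 3, 9, 11}  B7 = {2, 3, 8, 9}  B8 = {2, 8, 9, 12}  B9 = {2, 5, 8, 12}  B10 = {5, 8, 10, 12}  B11 = {1, 5, 10, 12}  B12 = {1, 5, 6, 10}
Tree: B1–B2, B2–B3, B3–B4, B4–B5, B5–B6, B6–B7, B7–B8, B8–B9, B9–B10, B10–B11, B11–B12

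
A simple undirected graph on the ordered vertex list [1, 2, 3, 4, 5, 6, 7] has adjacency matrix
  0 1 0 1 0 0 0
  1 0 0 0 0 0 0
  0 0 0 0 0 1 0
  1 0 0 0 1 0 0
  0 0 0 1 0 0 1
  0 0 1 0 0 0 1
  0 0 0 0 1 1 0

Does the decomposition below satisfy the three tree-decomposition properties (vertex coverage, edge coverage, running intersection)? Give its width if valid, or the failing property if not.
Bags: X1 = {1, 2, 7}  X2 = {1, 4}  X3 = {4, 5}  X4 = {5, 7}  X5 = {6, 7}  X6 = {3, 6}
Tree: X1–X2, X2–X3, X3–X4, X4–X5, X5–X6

No — bags containing vertex 7 are not connected in the tree.

A tree decomposition must satisfy three properties: every vertex lies in some bag; for every edge, both endpoints lie together in some bag; and for every vertex, the bags containing it form a connected subtree. Here bags containing vertex 7 are not connected in the tree, so the decomposition is invalid.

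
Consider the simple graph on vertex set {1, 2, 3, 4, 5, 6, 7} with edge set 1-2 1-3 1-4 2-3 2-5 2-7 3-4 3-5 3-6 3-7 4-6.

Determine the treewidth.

A width-2 tree decomposition is:
Bags: B1 = {3, 4, 6}  B2 = {1, 3, 4}  B3 = {1, 2, 3}  B4 = {2, 3, 7}  B5 = {2, 3, 5}
Tree: B1–B2, B2–B3, B3–B4, B4–B5
The largest bag has 3 vertices, giving width 2; this decomposition certifies tw(G) ≤ 2. For the lower bound, the 3 vertices {1, 2, 3} are pairwise adjacent, and any tree decomposition puts a clique entirely inside one bag — forcing width ≥ 2. Hence tw(G) = 2 exactly.

2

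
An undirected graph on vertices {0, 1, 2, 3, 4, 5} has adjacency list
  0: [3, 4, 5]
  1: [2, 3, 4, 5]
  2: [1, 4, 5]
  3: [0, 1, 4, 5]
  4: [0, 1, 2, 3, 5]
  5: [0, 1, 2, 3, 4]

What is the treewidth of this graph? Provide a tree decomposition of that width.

Each bag holds 4 vertices, so the decomposition has width 3, which upper-bounds the treewidth. Conversely, {0, 3, 4, 5} is a clique of size 4, and the vertices of any clique must share a bag in every tree decomposition; so some bag has ≥ 4 vertices and tw(G) ≥ 3. The upper and lower bounds meet at 3, so that is the treewidth.

Treewidth 3.
Bags: B1 = {0, 3, 4, 5}  B2 = {1, 3, 4, 5}  B3 = {1, 2, 4, 5}
Tree: B1–B2, B2–B3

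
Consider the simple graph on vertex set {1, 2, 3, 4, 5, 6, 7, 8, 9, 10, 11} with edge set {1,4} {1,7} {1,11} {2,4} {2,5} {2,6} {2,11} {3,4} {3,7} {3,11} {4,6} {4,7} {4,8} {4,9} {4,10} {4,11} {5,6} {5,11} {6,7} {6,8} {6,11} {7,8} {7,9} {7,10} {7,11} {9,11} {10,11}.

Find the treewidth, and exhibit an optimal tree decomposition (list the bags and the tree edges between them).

Treewidth 3.
One such decomposition:
Bags: B1 = {4, 6, 7, 11}  B2 = {1, 4, 7, 11}  B3 = {3, 4, 7, 11}  B4 = {2, 4, 6, 11}  B5 = {4, 7, 9, 11}  B6 = {2, 5, 6, 11}  B7 = {4, 7, 10, 11}  B8 = {4, 6, 7, 8}
Tree: B1–B2, B1–B3, B1–B4, B3–B5, B4–B6, B3–B7, B1–B8

Each bag holds 4 vertices, so the decomposition has width 3, which upper-bounds the treewidth. Conversely, {2, 4, 6, 11} is a clique of size 4, and the vertices of any clique must share a bag in every tree decomposition; so some bag has ≥ 4 vertices and tw(G) ≥ 3. Therefore the treewidth is 3.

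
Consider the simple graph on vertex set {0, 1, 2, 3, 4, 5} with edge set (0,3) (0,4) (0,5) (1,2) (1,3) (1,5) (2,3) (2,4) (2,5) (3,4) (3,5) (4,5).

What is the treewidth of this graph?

3

A width-3 tree decomposition is:
Bags: B1 = {2, 3, 4, 5}  B2 = {1, 2, 3, 5}  B3 = {0, 3, 4, 5}
Tree: B1–B2, B1–B3
The largest bag has 4 vertices, giving width 3; this decomposition certifies tw(G) ≤ 3. On the other hand G contains the 4-clique {0, 3, 4, 5}. A clique must lie in a single bag of any decomposition, so no decomposition can have width below 3. Combining the bounds, tw(G) = 3.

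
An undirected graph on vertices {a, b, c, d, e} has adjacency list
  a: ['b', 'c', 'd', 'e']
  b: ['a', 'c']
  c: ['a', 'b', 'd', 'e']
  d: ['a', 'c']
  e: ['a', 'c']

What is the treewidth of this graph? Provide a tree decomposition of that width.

The largest bag has 3 vertices, giving width 2; this decomposition certifies tw(G) ≤ 2. For the lower bound, the 3 vertices {a, c, d} are pairwise adjacent, and any tree decomposition puts a clique entirely inside one bag — forcing width ≥ 2. Combining the bounds, tw(G) = 2.

Treewidth 2.
One such decomposition:
Bags: B1 = {a, c, e}  B2 = {a, b, c}  B3 = {a, c, d}
Tree: B1–B2, B1–B3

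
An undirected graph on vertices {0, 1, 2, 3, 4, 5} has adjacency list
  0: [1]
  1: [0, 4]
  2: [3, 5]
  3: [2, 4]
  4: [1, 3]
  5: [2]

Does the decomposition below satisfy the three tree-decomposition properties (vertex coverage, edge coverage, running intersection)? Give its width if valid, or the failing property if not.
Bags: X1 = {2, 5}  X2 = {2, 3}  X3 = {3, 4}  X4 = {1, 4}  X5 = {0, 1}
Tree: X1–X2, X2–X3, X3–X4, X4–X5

Every vertex of G appears in some bag (union = {0, 1, 2, 3, 4, 5}); every edge is covered by a bag; and for each vertex v the set of bags containing v is connected in the bag tree. The decomposition is therefore valid. The largest bag has 2 vertices, so the width is 1.

Yes; width 1.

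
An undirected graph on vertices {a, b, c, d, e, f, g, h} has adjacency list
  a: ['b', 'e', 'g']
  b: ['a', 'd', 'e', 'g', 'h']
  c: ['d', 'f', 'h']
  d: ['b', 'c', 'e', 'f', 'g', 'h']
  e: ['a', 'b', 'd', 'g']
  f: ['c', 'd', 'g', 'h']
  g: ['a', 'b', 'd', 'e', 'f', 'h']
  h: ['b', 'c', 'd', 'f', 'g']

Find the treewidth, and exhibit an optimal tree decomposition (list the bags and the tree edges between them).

The largest bag has 4 vertices, giving width 3; this decomposition certifies tw(G) ≤ 3. Conversely, {b, d, e, g} is a clique of size 4, and the vertices of any clique must share a bag in every tree decomposition; so some bag has ≥ 4 vertices and tw(G) ≥ 3. Therefore the treewidth is 3.

Treewidth 3.
One such decomposition:
Bags: B1 = {d, f, g, h}  B2 = {b, d, g, h}  B3 = {b, d, e, g}  B4 = {c, d, f, h}  B5 = {a, b, e, g}
Tree: B1–B2, B2–B3, B1–B4, B3–B5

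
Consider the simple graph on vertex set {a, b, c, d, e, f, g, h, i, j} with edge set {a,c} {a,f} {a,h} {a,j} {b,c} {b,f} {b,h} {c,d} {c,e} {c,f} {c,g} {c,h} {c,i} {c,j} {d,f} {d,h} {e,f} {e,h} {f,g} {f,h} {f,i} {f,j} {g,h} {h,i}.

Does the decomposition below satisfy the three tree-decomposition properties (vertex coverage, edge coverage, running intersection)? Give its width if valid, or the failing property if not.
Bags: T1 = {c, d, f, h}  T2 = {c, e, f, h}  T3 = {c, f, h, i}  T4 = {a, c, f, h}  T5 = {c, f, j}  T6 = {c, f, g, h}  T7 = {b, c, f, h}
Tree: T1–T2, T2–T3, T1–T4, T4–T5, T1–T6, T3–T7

A tree decomposition must satisfy three properties: every vertex lies in some bag; for every edge, both endpoints lie together in some bag; and for every vertex, the bags containing it form a connected subtree. Here edge (a,j) lies in no bag, so the decomposition is invalid.

No — edge (a,j) lies in no bag.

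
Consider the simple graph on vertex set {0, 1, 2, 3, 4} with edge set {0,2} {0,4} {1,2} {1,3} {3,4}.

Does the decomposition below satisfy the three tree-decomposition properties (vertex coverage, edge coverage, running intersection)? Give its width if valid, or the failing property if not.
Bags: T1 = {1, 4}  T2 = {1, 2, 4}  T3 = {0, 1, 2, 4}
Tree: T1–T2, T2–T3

A tree decomposition must satisfy three properties: every vertex lies in some bag; for every edge, both endpoints lie together in some bag; and for every vertex, the bags containing it form a connected subtree. Here vertex 3 appears in no bag, so the decomposition is invalid.

No — vertex 3 appears in no bag.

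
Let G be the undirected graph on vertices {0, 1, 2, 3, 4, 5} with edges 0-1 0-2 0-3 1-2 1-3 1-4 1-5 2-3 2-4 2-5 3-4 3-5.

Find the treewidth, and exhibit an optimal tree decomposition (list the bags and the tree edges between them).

Every bag has size at most 4, so the width is 4 − 1 = 3 and tw(G) ≤ 3. For the lower bound, the 4 vertices {0, 1, 2, 3} are pairwise adjacent, and any tree decomposition puts a clique entirely inside one bag — forcing width ≥ 3. Therefore the treewidth is 3.

Treewidth 3.
Bags: B1 = {0, 1, 2, 3}  B2 = {1, 2, 3, 4}  B3 = {1, 2, 3, 5}
Tree: B1–B2, B1–B3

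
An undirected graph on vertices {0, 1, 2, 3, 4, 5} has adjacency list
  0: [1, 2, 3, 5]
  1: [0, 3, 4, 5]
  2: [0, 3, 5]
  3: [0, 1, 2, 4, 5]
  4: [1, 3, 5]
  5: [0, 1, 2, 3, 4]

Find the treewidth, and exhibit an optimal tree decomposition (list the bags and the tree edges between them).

Treewidth 3.
One optimal decomposition is:
Bags: B1 = {0, 2, 3, 5}  B2 = {0, 1, 3, 5}  B3 = {1, 3, 4, 5}
Tree: B1–B2, B2–B3

The largest bag has 4 vertices, giving width 3; this decomposition certifies tw(G) ≤ 3. On the other hand G contains the 4-clique {0, 1, 3, 5}. A clique must lie in a single bag of any decomposition, so no decomposition can have width below 3. Combining the bounds, tw(G) = 3.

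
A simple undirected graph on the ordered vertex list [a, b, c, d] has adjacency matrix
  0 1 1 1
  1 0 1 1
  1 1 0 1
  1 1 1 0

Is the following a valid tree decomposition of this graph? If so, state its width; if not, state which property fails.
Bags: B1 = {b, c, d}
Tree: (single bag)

A tree decomposition must satisfy three properties: every vertex lies in some bag; for every edge, both endpoints lie together in some bag; and for every vertex, the bags containing it form a connected subtree. Here vertex a appears in no bag, so the decomposition is invalid.

No — vertex a appears in no bag.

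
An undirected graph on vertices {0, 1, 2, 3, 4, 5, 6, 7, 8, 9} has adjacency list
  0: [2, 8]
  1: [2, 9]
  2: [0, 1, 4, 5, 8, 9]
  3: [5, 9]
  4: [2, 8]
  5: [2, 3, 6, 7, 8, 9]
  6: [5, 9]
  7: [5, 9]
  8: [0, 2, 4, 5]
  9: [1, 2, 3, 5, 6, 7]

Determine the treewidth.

A width-2 tree decomposition is:
Bags: B1 = {5, 6, 9}  B2 = {2, 5, 9}  B3 = {3, 5, 9}  B4 = {2, 5, 8}  B5 = {5, 7, 9}  B6 = {1, 2, 9}  B7 = {0, 2, 8}  B8 = {2, 4, 8}
Tree: B1–B2, B2–B3, B2–B4, B3–B5, B2–B6, B4–B7, B7–B8
The largest bag has 3 vertices, giving width 2; this decomposition certifies tw(G) ≤ 2. Conversely, {0, 2, 8} is a clique of size 3, and the vertices of any clique must share a bag in every tree decomposition; so some bag has ≥ 3 vertices and tw(G) ≥ 2. Hence tw(G) = 2 exactly.

2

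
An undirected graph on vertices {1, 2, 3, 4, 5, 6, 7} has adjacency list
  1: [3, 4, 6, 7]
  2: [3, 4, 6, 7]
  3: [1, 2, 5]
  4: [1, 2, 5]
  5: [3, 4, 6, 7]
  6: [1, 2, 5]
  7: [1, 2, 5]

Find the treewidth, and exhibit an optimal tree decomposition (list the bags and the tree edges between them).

Treewidth 3.
One such decomposition:
Bags: B1 = {1, 2, 5, 7}  B2 = {1, 2, 3, 5}  B3 = {1, 2, 5, 6}  B4 = {1, 2, 4, 5}
Tree: B1–B2, B2–B3, B3–B4

The largest bag has 4 vertices, giving width 3; this decomposition certifies tw(G) ≤ 3. For the lower bound: the 4 vertex sets {2,7}, {1,3}, {5}, {6} are disjoint, each induces a connected subgraph, and every pair is joined by at least one edge of G. Contracting each set to a single vertex therefore yields K_{4} as a minor, and since treewidth is minor-monotone, tw(G) ≥ tw(K_{4}) = 3. The upper and lower bounds meet at 3, so that is the treewidth.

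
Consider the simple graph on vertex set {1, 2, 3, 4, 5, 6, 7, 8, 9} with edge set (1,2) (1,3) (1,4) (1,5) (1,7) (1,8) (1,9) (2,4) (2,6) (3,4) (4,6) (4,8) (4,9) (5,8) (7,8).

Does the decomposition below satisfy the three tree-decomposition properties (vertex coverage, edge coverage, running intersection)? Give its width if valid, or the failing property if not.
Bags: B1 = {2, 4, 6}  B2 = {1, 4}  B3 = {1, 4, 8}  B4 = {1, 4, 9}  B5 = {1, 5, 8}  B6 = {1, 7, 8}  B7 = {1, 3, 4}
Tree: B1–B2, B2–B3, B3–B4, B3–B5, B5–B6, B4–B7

No — edge (2,1) lies in no bag.

A tree decomposition must satisfy three properties: every vertex lies in some bag; for every edge, both endpoints lie together in some bag; and for every vertex, the bags containing it form a connected subtree. Here edge (2,1) lies in no bag, so the decomposition is invalid.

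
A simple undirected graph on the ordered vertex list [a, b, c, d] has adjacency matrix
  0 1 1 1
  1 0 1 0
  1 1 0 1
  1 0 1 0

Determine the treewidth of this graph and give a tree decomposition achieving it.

Treewidth 2.
One optimal decomposition is:
Bags: B1 = {a, c, d}  B2 = {a, b, c}
Tree: B1–B2

The largest bag has 3 vertices, giving width 2; this decomposition certifies tw(G) ≤ 2. On the other hand G contains the 3-clique {a, c, d}. A clique must lie in a single bag of any decomposition, so no decomposition can have width below 2. The upper and lower bounds meet at 2, so that is the treewidth.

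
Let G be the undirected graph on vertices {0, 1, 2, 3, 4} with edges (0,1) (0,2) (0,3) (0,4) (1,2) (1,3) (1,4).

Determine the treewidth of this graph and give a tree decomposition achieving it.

The largest bag has 3 vertices, giving width 2; this decomposition certifies tw(G) ≤ 2. On the other hand G contains the 3-clique {0, 1, 2}. A clique must lie in a single bag of any decomposition, so no decomposition can have width below 2. Combining the bounds, tw(G) = 2.

Treewidth 2.
One such decomposition:
Bags: B1 = {0, 1, 3}  B2 = {0, 1, 4}  B3 = {0, 1, 2}
Tree: B1–B2, B1–B3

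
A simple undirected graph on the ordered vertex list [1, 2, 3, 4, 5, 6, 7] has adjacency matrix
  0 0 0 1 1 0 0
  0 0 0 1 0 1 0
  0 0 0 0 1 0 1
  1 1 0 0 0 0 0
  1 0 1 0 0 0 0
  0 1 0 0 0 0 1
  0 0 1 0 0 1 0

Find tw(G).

A width-2 tree decomposition is:
Bags: B1 = {1, 4, 5}  B2 = {3, 4, 5}  B3 = {3, 4, 7}  B4 = {4, 6, 7}  B5 = {2, 4, 6}
Tree: B1–B2, B2–B3, B3–B4, B4–B5
Every bag has size at most 3, so the width is 3 − 1 = 2 and tw(G) ≤ 2. Since 4–1–5–3–7–6–2–4 is a cycle in G, G is not acyclic. Forests are exactly the graphs of treewidth ≤ 1, so tw(G) ≥ 2. Therefore the treewidth is 2.

2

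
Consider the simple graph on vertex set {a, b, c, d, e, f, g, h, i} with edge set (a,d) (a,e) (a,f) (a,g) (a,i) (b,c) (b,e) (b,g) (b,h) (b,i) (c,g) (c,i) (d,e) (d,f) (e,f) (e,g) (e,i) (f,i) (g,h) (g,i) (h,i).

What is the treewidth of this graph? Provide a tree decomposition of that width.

Each bag holds 4 vertices, so the decomposition has width 3, which upper-bounds the treewidth. Conversely, {a, d, e, f} is a clique of size 4, and the vertices of any clique must share a bag in every tree decomposition; so some bag has ≥ 4 vertices and tw(G) ≥ 3. The upper and lower bounds meet at 3, so that is the treewidth.

Treewidth 3.
Bags: B1 = {b, e, g, i}  B2 = {b, c, g, i}  B3 = {b, g, h, i}  B4 = {a, e, g, i}  B5 = {a, e, f, i}  B6 = {a, d, e, f}
Tree: B1–B2, B2–B3, B1–B4, B4–B5, B5–B6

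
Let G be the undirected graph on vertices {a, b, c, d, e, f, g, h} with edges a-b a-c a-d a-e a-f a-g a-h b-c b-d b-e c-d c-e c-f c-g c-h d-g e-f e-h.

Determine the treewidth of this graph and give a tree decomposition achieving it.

Every bag has size at most 4, so the width is 4 − 1 = 3 and tw(G) ≤ 3. Conversely, {a, c, d, g} is a clique of size 4, and the vertices of any clique must share a bag in every tree decomposition; so some bag has ≥ 4 vertices and tw(G) ≥ 3. Combining the bounds, tw(G) = 3.

Treewidth 3.
One such decomposition:
Bags: B1 = {a, b, c, e}  B2 = {a, c, e, h}  B3 = {a, b, c, d}  B4 = {a, c, e, f}  B5 = {a, c, d, g}
Tree: B1–B2, B1–B3, B2–B4, B3–B5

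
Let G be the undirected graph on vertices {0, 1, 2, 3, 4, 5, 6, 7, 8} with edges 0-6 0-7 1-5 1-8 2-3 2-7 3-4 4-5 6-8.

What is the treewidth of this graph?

A width-2 tree decomposition is:
Bags: B1 = {2, 3, 4}  B2 = {2, 4, 5}  B3 = {1, 2, 5}  B4 = {1, 2, 8}  B5 = {2, 6, 8}  B6 = {0, 2, 6}  B7 = {0, 2, 7}
Tree: B1–B2, B2–B3, B3–B4, B4–B5, B5–B6, B6–B7
The largest bag has 3 vertices, giving width 2; this decomposition certifies tw(G) ≤ 2. Since 2–3–4–5–1–8–6–0–7–2 is a cycle in G, G is not acyclic. Forests are exactly the graphs of treewidth ≤ 1, so tw(G) ≥ 2. The upper and lower bounds meet at 2, so that is the treewidth.

2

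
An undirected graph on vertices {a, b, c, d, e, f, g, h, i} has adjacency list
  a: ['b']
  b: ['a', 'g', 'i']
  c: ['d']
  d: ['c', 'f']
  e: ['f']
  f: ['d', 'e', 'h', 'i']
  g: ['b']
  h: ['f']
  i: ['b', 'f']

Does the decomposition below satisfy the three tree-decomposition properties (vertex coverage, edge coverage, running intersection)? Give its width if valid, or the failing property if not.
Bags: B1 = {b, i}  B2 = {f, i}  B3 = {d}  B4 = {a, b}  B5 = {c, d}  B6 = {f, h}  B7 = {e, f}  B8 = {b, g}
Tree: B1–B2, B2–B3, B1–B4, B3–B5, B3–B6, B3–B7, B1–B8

No — edge (f,d) lies in no bag.

A tree decomposition must satisfy three properties: every vertex lies in some bag; for every edge, both endpoints lie together in some bag; and for every vertex, the bags containing it form a connected subtree. Here edge (f,d) lies in no bag, so the decomposition is invalid.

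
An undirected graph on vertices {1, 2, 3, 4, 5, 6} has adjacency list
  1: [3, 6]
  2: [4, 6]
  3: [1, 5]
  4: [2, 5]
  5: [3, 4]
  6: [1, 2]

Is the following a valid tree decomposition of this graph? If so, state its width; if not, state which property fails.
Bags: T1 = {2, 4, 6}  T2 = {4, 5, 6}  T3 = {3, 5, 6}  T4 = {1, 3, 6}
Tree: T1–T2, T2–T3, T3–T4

Checking the three conditions: (i) the bags cover all of {1, 2, 3, 4, 5, 6}; (ii) for each edge, some bag contains both endpoints; (iii) the bags containing any fixed vertex form a subtree. All hold, so the decomposition is valid with width 3 − 1 = 2.

Yes; width 2.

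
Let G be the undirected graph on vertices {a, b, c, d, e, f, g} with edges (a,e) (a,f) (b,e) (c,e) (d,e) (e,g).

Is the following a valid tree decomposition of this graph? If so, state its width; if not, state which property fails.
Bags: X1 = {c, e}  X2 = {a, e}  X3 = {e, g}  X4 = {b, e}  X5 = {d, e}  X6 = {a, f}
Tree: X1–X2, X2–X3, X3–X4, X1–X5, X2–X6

Yes; width 1.

Every vertex of G appears in some bag (union = {a, b, c, d, e, f, g}); every edge is covered by a bag; and for each vertex v the set of bags containing v is connected in the bag tree. The decomposition is therefore valid. The largest bag has 2 vertices, so the width is 1.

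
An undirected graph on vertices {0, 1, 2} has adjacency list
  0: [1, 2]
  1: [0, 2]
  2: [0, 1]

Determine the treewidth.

2

A width-2 tree decomposition is:
Bags: B1 = {0, 1, 2}
Tree: (single bag)
A single bag containing all 3 vertices is trivially a valid decomposition of width 2. Conversely, {0, 1, 2} is a clique of size 3, and the vertices of any clique must share a bag in every tree decomposition; so some bag has ≥ 3 vertices and tw(G) ≥ 2. Therefore the treewidth is 2.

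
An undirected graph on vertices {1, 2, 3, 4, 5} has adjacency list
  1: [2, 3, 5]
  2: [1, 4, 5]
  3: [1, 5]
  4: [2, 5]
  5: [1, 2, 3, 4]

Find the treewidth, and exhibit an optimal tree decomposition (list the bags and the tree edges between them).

Every bag has size at most 3, so the width is 3 − 1 = 2 and tw(G) ≤ 2. Conversely, {1, 2, 5} is a clique of size 3, and the vertices of any clique must share a bag in every tree decomposition; so some bag has ≥ 3 vertices and tw(G) ≥ 2. Therefore the treewidth is 2.

Treewidth 2.
One optimal decomposition is:
Bags: B1 = {1, 3, 5}  B2 = {1, 2, 5}  B3 = {2, 4, 5}
Tree: B1–B2, B2–B3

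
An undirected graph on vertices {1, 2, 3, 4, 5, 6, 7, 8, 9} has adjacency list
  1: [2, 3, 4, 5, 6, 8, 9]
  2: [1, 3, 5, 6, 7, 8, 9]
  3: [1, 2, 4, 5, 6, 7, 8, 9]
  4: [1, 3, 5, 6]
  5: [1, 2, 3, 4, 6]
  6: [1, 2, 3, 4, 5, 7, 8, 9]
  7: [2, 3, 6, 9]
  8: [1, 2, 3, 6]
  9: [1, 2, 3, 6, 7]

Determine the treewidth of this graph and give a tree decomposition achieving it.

Treewidth 4.
One such decomposition:
Bags: B1 = {2, 3, 6, 7, 9}  B2 = {1, 2, 3, 6, 9}  B3 = {1, 2, 3, 6, 8}  B4 = {1, 2, 3, 5, 6}  B5 = {1, 3, 4, 5, 6}
Tree: B1–B2, B2–B3, B2–B4, B4–B5

Each bag holds 5 vertices, so the decomposition has width 4, which upper-bounds the treewidth. On the other hand G contains the 5-clique {1, 2, 3, 6, 8}. A clique must lie in a single bag of any decomposition, so no decomposition can have width below 4. Therefore the treewidth is 4.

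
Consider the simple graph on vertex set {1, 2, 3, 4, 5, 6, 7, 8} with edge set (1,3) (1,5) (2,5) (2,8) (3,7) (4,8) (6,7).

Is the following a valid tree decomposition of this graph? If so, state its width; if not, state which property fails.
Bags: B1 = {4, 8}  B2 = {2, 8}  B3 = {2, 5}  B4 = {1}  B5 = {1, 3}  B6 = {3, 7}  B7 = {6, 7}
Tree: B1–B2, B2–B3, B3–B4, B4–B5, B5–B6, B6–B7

A tree decomposition must satisfy three properties: every vertex lies in some bag; for every edge, both endpoints lie together in some bag; and for every vertex, the bags containing it form a connected subtree. Here edge (5,1) lies in no bag, so the decomposition is invalid.

No — edge (5,1) lies in no bag.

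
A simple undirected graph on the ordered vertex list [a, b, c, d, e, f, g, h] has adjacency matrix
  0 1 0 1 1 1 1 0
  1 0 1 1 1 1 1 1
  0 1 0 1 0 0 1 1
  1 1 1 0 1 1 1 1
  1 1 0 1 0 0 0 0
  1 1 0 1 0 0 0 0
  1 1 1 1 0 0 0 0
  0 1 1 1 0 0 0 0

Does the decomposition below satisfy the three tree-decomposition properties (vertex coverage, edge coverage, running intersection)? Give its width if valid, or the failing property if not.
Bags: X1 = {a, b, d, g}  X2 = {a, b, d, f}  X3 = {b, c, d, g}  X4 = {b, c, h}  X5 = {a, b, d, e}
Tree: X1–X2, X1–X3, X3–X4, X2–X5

No — edge (d,h) lies in no bag.

A tree decomposition must satisfy three properties: every vertex lies in some bag; for every edge, both endpoints lie together in some bag; and for every vertex, the bags containing it form a connected subtree. Here edge (d,h) lies in no bag, so the decomposition is invalid.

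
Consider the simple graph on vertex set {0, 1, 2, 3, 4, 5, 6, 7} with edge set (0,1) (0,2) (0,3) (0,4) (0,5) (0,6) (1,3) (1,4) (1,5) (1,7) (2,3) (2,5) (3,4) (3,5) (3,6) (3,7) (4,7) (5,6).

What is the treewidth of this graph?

A width-3 tree decomposition is:
Bags: B1 = {0, 3, 5, 6}  B2 = {0, 1, 3, 5}  B3 = {0, 1, 3, 4}  B4 = {0, 2, 3, 5}  B5 = {1, 3, 4, 7}
Tree: B1–B2, B2–B3, B1–B4, B3–B5
Each bag holds 4 vertices, so the decomposition has width 3, which upper-bounds the treewidth. Conversely, {0, 1, 3, 4} is a clique of size 4, and the vertices of any clique must share a bag in every tree decomposition; so some bag has ≥ 4 vertices and tw(G) ≥ 3. Therefore the treewidth is 3.

3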